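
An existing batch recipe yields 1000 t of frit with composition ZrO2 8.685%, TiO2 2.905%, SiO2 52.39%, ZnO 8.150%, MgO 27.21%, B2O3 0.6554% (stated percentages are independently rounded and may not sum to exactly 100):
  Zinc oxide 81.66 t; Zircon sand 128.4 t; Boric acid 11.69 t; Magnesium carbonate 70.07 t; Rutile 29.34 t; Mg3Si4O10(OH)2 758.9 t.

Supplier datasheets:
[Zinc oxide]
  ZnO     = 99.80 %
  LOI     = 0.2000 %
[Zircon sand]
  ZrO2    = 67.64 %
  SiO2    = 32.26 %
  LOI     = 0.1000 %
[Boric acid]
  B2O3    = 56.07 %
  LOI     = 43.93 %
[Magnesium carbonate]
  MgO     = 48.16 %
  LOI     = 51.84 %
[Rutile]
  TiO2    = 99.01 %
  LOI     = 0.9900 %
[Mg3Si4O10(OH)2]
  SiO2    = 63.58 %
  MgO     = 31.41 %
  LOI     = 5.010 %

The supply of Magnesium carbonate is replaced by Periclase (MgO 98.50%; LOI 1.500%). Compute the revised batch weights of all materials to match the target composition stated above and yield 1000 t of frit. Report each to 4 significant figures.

The intermediate values appear rounded to 4 significant digits between the steps; each numeric step runs at exact precision at all times; every reported number takes exactly one rounding. The derived quantities (the yield, totals, glass mass, ignition loss, six oxide percentages) are re-derived in exact precision from the weighed amounts for 1000 t of glass as given in the question or the answer.
Oxide-by-oxide targets in 1000 t frit:
  ZrO2: 8.685% × 1000 = 86.85 t
  TiO2: 2.905% × 1000 = 29.05 t
  SiO2: 52.39% × 1000 = 523.9 t
  ZnO: 8.150% × 1000 = 81.50 t
  MgO: 27.21% × 1000 = 272.1 t
  B2O3: 0.6554% × 1000 = 6.554 t
Verifying the oxide balance using the reported weights, per the basis as stated (summed amounts equal target values once rounding is allowed for):
  ZrO2: 128.4·0.6764 = 86.85 t (target 86.85 t)
  TiO2: 29.34·0.9901 = 29.05 t (target 29.05 t)
  SiO2: 128.4·0.3226 + 758.9·0.6358 = 523.9 t (target 523.9 t)
  ZnO: 81.66·0.9980 = 81.50 t (target 81.50 t)
  MgO: 34.26·0.9850 + 758.9·0.3141 = 272.1 t (target 272.1 t)
  B2O3: 11.69·0.5607 = 6.555 t (target 6.554 t)
Consistency of the glass mass: the batch minus its LOI: 1000 t (per-oxide target masses sum to 1000 t; basis as stated: 1000 t — deltas are rounding alone).
Adding the batch up: Σ batch = 1044 t; LOI loss = Σ batch·LOI = 44.25 t; glass ÷ batch gives a yield of 95.76%.

Revised batch per 1000 t frit:
  Zinc oxide: 81.66 t
  Zircon sand: 128.4 t
  Boric acid: 11.69 t
  Periclase: 34.26 t
  Rutile: 29.34 t
  Mg3Si4O10(OH)2: 758.9 t
Total batch = 1044 t; LOI loss = 44.25 t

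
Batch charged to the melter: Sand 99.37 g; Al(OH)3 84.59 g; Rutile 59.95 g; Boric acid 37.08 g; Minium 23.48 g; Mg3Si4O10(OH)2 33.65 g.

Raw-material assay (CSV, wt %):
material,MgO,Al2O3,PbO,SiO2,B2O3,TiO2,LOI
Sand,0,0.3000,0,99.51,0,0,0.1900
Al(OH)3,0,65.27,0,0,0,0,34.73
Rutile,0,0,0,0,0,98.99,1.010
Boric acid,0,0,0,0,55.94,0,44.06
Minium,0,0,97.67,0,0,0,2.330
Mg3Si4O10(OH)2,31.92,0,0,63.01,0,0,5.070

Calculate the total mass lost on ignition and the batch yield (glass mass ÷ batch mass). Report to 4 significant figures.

LOI loss = 48.76 g; glass = 289.4 g; yield = 85.58%

Values along the way appear with 4-significant-digit rounding as written — all internal work holds exact precision all the way through. Every reported result is rounded exactly once. The derived quantities, which include the yield, ignition loss, net glass mass, the totals, six oxide percentages, are computed at full precision, as set out in problem or answer, using the weight values at 289.4 g of glass.
Each material's LOI contribution:
  Sand: 99.37 × 0.001900 = 0.1888 g
  Al(OH)3: 84.59 × 0.3473 = 29.38 g
  Rutile: 59.95 × 0.01010 = 0.6055 g
  Boric acid: 37.08 × 0.4406 = 16.34 g
  Minium: 23.48 × 0.02330 = 0.5471 g
  Mg3Si4O10(OH)2: 33.65 × 0.05070 = 1.706 g
Total LOI = 48.76 g
Glass = batch − LOI = 338.1 − 48.76 = 289.4 g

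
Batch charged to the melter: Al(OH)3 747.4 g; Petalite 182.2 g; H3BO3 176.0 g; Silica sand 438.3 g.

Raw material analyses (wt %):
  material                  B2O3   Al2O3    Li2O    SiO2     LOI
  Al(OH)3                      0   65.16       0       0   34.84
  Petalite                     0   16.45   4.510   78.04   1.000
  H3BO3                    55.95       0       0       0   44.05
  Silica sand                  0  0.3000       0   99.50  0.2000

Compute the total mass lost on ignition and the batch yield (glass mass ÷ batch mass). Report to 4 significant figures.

In-progress results are shown (rounded to four significant digits) at each printed step; the whole derivation runs at exact precision through every step. Each reported figure takes just one rounding. Derived quantities (the yield, totals, net glass mass, the four compositions, LOI) are re-derived at exact precision using the weight values for 1203 g of glass as set out in the problem or the answer.
LOI of each material in turn:
  Al(OH)3: 747.4 × 0.3484 = 260.4 g
  Petalite: 182.2 × 0.01000 = 1.822 g
  H3BO3: 176.0 × 0.4405 = 77.53 g
  Silica sand: 438.3 × 0.002000 = 0.8766 g
Total LOI = 340.6 g
Glass = batch − LOI = 1544 − 340.6 = 1203 g

LOI loss = 340.6 g; glass = 1203 g; yield = 77.94%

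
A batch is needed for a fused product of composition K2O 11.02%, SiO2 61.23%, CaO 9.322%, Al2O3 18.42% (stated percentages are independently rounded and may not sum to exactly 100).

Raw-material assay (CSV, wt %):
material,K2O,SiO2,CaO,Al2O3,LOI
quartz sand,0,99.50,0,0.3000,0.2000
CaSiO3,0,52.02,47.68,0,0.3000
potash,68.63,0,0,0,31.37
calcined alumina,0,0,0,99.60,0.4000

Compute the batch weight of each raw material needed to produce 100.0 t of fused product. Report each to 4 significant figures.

The intermediate values appear rounded to 4 significant figures between the steps. Every computation holds exact precision from first step to last. Each reported number takes exactly one rounding — all derived quantities (net glass mass, the totals, ignition loss, four oxide percentages, yield) are computed at full float precision using the weight values for 100.0 t of glass as written in the question or the answer.
Target oxide masses per 100.0 t fused product:
  K2O: 11.02% × 100.0 = 11.02 t
  SiO2: 61.23% × 100.0 = 61.23 t
  CaO: 9.322% × 100.0 = 9.322 t
  Al2O3: 18.42% × 100.0 = 18.42 t
Oxide-by-oxide audit working from each reported weight, versus the basis set out (sums match the target masses modulo rounding of the values):
  K2O: 16.06·0.6863 = 11.02 t (target 11.02 t)
  SiO2: 51.32·0.9950 + 19.55·0.5202 = 61.23 t (target 61.23 t)
  CaO: 19.55·0.4768 = 9.321 t (target 9.322 t)
  Al2O3: 51.32·0.003000 + 18.34·0.9960 = 18.42 t (target 18.42 t)
Auditing the glass mass value: Σ batch − LOI loss = 100.0 t (the targets, summed, come to 99.99 t; versus the stated basis of 100.0 t — differing by rounding only).
Batch grand total — Σ batch = 105.3 t; ignition loss, Σ(batch × LOI) = 5.273 t; glass ÷ batch gives a yield of 94.99%.

Batch per 100.0 t fused product:
  quartz sand: 51.32 t
  CaSiO3: 19.55 t
  potash: 16.06 t
  calcined alumina: 18.34 t
Total batch = 105.3 t; LOI loss = 5.273 t; yield = 94.99%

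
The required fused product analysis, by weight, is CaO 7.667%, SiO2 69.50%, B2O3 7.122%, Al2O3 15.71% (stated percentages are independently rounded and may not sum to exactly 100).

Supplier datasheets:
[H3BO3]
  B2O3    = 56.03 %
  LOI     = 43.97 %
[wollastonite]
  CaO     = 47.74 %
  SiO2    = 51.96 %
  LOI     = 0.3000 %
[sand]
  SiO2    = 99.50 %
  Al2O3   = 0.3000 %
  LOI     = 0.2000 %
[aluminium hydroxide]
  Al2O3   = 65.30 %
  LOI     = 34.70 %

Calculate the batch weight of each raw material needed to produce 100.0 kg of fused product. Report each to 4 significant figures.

Batch per 100.0 kg fused product:
  H3BO3: 12.71 kg
  wollastonite: 16.06 kg
  sand: 61.46 kg
  aluminium hydroxide: 23.78 kg
Total batch = 114.0 kg; LOI loss = 14.01 kg; yield = 87.71%

Intermediates are printed rounded to 4 significant figures within the worked lines — full precision is carried in every operation — every reported figure is rounded once only; derived quantities, including yield, totals, LOI, net glass mass, the four compositions, are carried from the weighed amounts at 100.0 kg of glass at exact precision exactly as printed in either problem or answer.
Per-oxide target masses for 100.0 kg fused product:
  CaO: 7.667% × 100.0 = 7.667 kg
  SiO2: 69.50% × 100.0 = 69.50 kg
  B2O3: 7.122% × 100.0 = 7.122 kg
  Al2O3: 15.71% × 100.0 = 15.71 kg
Oxide-by-oxide audit on the weights just shown, on the stated basis (sum by sum, the targets are met up to rounding of the answer):
  CaO: 16.06·0.4774 = 7.667 kg (target 7.667 kg)
  SiO2: 16.06·0.5196 + 61.46·0.9950 = 69.50 kg (target 69.50 kg)
  B2O3: 12.71·0.5603 = 7.121 kg (target 7.122 kg)
  Al2O3: 61.46·0.003000 + 23.78·0.6530 = 15.71 kg (target 15.71 kg)
Consistency of the glass mass: batch Σ − ignition loss = 100.0 kg (oxide target masses add up to 100.0 kg; stated basis 100.0 kg — gaps are rounding artifacts).
Whole-batch sum: Σ batch = 114.0 kg; LOI loss = Σ batch·LOI = 14.01 kg; yield = glass ÷ total batch = 87.71%.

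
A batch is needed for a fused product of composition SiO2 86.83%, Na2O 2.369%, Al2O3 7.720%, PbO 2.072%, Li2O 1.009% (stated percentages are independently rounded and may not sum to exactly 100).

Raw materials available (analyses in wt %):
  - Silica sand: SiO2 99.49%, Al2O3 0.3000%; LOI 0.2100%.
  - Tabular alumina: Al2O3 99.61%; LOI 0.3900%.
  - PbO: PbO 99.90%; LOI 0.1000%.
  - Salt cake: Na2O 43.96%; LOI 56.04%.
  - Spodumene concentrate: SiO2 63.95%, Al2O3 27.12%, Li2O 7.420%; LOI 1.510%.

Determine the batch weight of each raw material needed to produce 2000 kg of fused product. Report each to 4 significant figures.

Batch per 2000 kg fused product:
  Silica sand: 1571 kg
  Tabular alumina: 76.23 kg
  PbO: 41.48 kg
  Salt cake: 107.8 kg
  Spodumene concentrate: 272.0 kg
Total batch = 2069 kg; LOI loss = 68.16 kg; yield = 96.71%

Mid-chain values are printed with 4-significant-digit rounding on the page. The whole derivation carries exact precision throughout. Every reported figure is rounded exactly once. The derived quantities are computed in exact precision (LOI, yield, the five compositions, totals, net glass mass) from the batch weights for 2000 kg of glass as given in the question or the answer.
Target masses of each oxide per 2000 kg fused product:
  SiO2: 86.83% × 2000 = 1737 kg
  Na2O: 2.369% × 2000 = 47.38 kg
  Al2O3: 7.720% × 2000 = 154.4 kg
  PbO: 2.072% × 2000 = 41.44 kg
  Li2O: 1.009% × 2000 = 20.18 kg
A balance pass over the oxides, from the weights as reported, versus the basis set out (target by target, the sums agree modulo rounding of the values):
  SiO2: 1571·0.9949 + 272.0·0.6395 = 1737 kg (target 1737 kg)
  Na2O: 107.8·0.4396 = 47.39 kg (target 47.38 kg)
  Al2O3: 1571·0.003000 + 76.23·0.9961 + 272.0·0.2712 = 154.4 kg (target 154.4 kg)
  PbO: 41.48·0.9990 = 41.44 kg (target 41.44 kg)
  Li2O: 272.0·0.07420 = 20.18 kg (target 20.18 kg)
Glass-mass bookkeeping: total batch − LOI = 2000 kg (summing oxide targets gives 2000 kg; basis as stated: 2000 kg — differing by rounding only).
Summing the batch: Σ batch = 2069 kg; Σ batch·LOI gives LOI loss = 68.16 kg; yield, glass over the total, = 96.71%.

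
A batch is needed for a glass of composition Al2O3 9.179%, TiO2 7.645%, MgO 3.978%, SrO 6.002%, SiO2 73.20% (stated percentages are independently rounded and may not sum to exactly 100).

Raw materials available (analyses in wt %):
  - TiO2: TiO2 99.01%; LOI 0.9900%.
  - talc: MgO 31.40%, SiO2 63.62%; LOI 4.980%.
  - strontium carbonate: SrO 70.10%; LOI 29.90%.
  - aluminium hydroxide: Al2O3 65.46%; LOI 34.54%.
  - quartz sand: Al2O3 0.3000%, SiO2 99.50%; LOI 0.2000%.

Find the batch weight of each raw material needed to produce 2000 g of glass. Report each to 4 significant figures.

Batch per 2000 g glass:
  TiO2: 154.4 g
  talc: 253.4 g
  strontium carbonate: 171.2 g
  aluminium hydroxide: 274.4 g
  quartz sand: 1309 g
Total batch = 2162 g; LOI loss = 162.7 g; yield = 92.47%

Working values are displayed rounded to 4 significant digits at each printed step; all internal work runs at full precision all the way through — every reported figure receives exactly one rounding; the derived quantities are rebuilt at full float precision (five oxide percentages, totals, glass mass, the yield, LOI) starting from the weights at 2000 g of glass, as they appear in problem or answer.
Oxide-by-oxide targets in 2000 g glass:
  Al2O3: 9.179% × 2000 = 183.6 g
  TiO2: 7.645% × 2000 = 152.9 g
  MgO: 3.978% × 2000 = 79.56 g
  SrO: 6.002% × 2000 = 120.0 g
  SiO2: 73.20% × 2000 = 1464 g
Per-oxide balance check given the weights on record, relative to the basis at hand (every target is met by its sum modulo rounding of the values):
  Al2O3: 274.4·0.6546 + 1309·0.003000 = 183.5 g (target 183.6 g)
  TiO2: 154.4·0.9901 = 152.9 g (target 152.9 g)
  MgO: 253.4·0.3140 = 79.57 g (target 79.56 g)
  SrO: 171.2·0.7010 = 120.0 g (target 120.0 g)
  SiO2: 253.4·0.6362 + 1309·0.9950 = 1464 g (target 1464 g)
Mass balance on the glass: Σ batch − LOI loss = 2000 g (the Σ of target masses is 2000 g; versus the stated basis of 2000 g — gaps are rounding artifacts).
Whole-batch sum: Σ batch = 2162 g; the LOI term Σ batch·LOI equals 162.7 g; yield, glass over the total, = 92.47%.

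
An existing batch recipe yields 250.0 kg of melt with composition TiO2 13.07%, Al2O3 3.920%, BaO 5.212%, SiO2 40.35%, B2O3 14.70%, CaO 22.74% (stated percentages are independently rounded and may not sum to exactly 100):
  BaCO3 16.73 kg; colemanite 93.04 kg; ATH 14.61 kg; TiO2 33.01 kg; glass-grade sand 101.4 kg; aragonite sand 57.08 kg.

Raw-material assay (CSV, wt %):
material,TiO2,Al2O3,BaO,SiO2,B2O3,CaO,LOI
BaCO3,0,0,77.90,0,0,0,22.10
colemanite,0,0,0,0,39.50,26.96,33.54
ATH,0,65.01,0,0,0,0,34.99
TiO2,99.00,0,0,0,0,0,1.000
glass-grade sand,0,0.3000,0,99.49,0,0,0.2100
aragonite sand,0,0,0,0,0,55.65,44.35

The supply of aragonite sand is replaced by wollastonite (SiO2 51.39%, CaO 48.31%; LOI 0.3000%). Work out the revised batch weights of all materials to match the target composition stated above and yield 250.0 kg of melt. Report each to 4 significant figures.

Values along the way are shown rounded off to 4 significant digits as written; full float precision is kept through the solve — exactly one rounding goes into each reported figure; the derived quantities are recomputed from the batch weights per 250.0 kg of glass in exact precision (totals, the six compositions, yield, ignition loss, glass mass) as set out in either problem or answer.
Oxide-by-oxide targets in 250.0 kg melt:
  TiO2: 13.07% × 250.0 = 32.67 kg
  Al2O3: 3.920% × 250.0 = 9.800 kg
  BaO: 5.212% × 250.0 = 13.03 kg
  SiO2: 40.35% × 250.0 = 100.9 kg
  B2O3: 14.70% × 250.0 = 36.75 kg
  CaO: 22.74% × 250.0 = 56.85 kg
Per-oxide balance check on the weights just shown, relative to the basis at hand (target by target, the sums agree once rounding is allowed for):
  TiO2: 33.01·0.9900 = 32.68 kg (target 32.67 kg)
  Al2O3: 14.76·0.6501 + 67.43·0.003000 = 9.798 kg (target 9.800 kg)
  BaO: 16.73·0.7790 = 13.03 kg (target 13.03 kg)
  SiO2: 67.43·0.9949 + 65.76·0.5139 = 100.9 kg (target 100.9 kg)
  B2O3: 93.04·0.3950 = 36.75 kg (target 36.75 kg)
  CaO: 93.04·0.2696 + 65.76·0.4831 = 56.85 kg (target 56.85 kg)
Consistency of the glass mass: batch total minus LOI = 250.0 kg (the Σ of target masses is 250.0 kg; with the basis standing at 250.0 kg — gaps are rounding artifacts).
Adding the batch up: Σ batch = 290.7 kg; ignition loss, Σ(batch × LOI) = 40.74 kg; yield, glass over the total, = 85.99%.

Revised batch per 250.0 kg melt:
  BaCO3: 16.73 kg
  colemanite: 93.04 kg
  ATH: 14.76 kg
  TiO2: 33.01 kg
  glass-grade sand: 67.43 kg
  wollastonite: 65.76 kg
Total batch = 290.7 kg; LOI loss = 40.74 kg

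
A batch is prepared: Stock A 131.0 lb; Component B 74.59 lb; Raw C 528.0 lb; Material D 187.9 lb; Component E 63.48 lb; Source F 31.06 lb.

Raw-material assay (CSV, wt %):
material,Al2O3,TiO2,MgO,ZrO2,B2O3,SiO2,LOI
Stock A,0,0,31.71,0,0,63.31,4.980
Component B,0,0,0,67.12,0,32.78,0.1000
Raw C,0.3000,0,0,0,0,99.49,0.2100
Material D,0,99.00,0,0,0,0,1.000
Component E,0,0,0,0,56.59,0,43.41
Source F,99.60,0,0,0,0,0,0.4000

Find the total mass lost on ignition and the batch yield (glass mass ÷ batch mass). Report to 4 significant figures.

LOI loss = 37.27 lb; glass = 978.8 lb; yield = 96.33%

Exact precision is kept from start to finish. The intermediate values are printed with 4-significant-digit rounding in the printout — every reported figure undergoes a single rounding. All derived quantities, including six oxide percentages, totals, glass mass, yield, ignition loss, are carried starting from the weights at 978.8 lb of glass in full float precision exactly as shown in either problem or answer.
Ignition loss by material:
  Stock A: 131.0 × 0.04980 = 6.524 lb
  Component B: 74.59 × 0.001000 = 0.07459 lb
  Raw C: 528.0 × 0.002100 = 1.109 lb
  Material D: 187.9 × 0.01000 = 1.879 lb
  Component E: 63.48 × 0.4341 = 27.56 lb
  Source F: 31.06 × 0.004000 = 0.1242 lb
Total LOI = 37.27 lb
Glass = batch − LOI = 1016 − 37.27 = 978.8 lb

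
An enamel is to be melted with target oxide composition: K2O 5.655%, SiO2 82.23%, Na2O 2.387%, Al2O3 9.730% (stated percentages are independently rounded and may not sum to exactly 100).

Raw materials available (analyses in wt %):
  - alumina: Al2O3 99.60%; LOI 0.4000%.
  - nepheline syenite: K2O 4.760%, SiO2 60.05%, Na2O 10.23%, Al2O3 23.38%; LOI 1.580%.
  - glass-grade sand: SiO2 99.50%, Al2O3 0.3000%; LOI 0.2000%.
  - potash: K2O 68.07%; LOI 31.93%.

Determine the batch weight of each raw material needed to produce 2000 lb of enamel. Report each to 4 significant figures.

Each numeric step carries exact precision in all steps — working values are displayed rounded to four significant digits — exactly one rounding is applied to every reported figure; derived quantities, which include four oxide percentages, totals, glass mass, yield, LOI, are carried at full float precision, as quoted within either problem or answer, from the weighed amounts at 2000 lb of glass.
Target oxide masses per 2000 lb enamel:
  K2O: 5.655% × 2000 = 113.1 lb
  SiO2: 82.23% × 2000 = 1645 lb
  Na2O: 2.387% × 2000 = 47.74 lb
  Al2O3: 9.730% × 2000 = 194.6 lb
Verifying the oxide balance per the reported batch figures, against the basis in use (summed amounts equal target values given rounding of the digits):
  K2O: 466.7·0.04760 + 133.5·0.6807 = 113.1 lb (target 113.1 lb)
  SiO2: 466.7·0.6005 + 1371·0.9950 = 1644 lb (target 1645 lb)
  Na2O: 466.7·0.1023 = 47.74 lb (target 47.74 lb)
  Al2O3: 81.71·0.9960 + 466.7·0.2338 + 1371·0.003000 = 194.6 lb (target 194.6 lb)
Auditing the glass mass value: the batch minus its LOI: 2000 lb (targets for the oxides total 2000 lb; versus the stated basis of 2000 lb — gaps are rounding artifacts).
Adding the batch up: Σ batch = 2053 lb; LOI loss = Σ batch·LOI = 53.07 lb; yield, glass over the total, = 97.41%.

Batch per 2000 lb enamel:
  alumina: 81.71 lb
  nepheline syenite: 466.7 lb
  glass-grade sand: 1371 lb
  potash: 133.5 lb
Total batch = 2053 lb; LOI loss = 53.07 lb; yield = 97.41%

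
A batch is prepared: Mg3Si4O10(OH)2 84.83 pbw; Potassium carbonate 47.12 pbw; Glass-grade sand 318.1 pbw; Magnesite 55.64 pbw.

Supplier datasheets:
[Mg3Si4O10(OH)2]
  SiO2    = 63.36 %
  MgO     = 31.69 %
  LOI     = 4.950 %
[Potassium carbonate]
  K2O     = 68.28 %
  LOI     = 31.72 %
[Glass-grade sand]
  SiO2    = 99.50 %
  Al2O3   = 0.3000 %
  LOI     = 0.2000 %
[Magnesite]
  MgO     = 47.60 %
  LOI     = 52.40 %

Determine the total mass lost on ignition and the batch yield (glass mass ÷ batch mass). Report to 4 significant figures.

LOI loss = 48.94 pbw; glass = 456.8 pbw; yield = 90.32%

In-progress results are shown rounded off to 4 significant figures alongside each step — each numeric step keeps exact precision through every step; exactly one rounding goes into each reported figure — the derived quantities are re-derived in full precision (the yield, net glass mass, the totals, ignition loss, four oxide percentages) using the weight values for 456.8 pbw of glass, as they appear in the question or the answer.
Material-by-material LOI:
  Mg3Si4O10(OH)2: 84.83 × 0.04950 = 4.199 pbw
  Potassium carbonate: 47.12 × 0.3172 = 14.95 pbw
  Glass-grade sand: 318.1 × 0.002000 = 0.6362 pbw
  Magnesite: 55.64 × 0.5240 = 29.16 pbw
Total LOI = 48.94 pbw
Glass = batch − LOI = 505.7 − 48.94 = 456.8 pbw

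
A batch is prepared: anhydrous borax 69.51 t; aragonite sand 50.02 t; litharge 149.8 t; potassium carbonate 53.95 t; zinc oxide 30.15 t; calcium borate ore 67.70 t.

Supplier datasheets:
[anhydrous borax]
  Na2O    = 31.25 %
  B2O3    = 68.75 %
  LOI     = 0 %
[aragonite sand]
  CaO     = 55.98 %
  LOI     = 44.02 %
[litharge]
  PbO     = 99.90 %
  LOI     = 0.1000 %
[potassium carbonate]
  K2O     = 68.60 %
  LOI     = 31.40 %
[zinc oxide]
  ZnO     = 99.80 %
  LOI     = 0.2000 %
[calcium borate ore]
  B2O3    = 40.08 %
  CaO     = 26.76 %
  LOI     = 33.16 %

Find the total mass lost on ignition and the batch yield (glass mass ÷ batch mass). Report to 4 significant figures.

Values along the way are displayed, with 4-significant-digit rounding, in the working — all internal work runs at full float precision at all times. Every reported result takes exactly one rounding — all derived quantities are recomputed starting from the weights for 359.5 t of glass at full precision (ignition loss, six oxide percentages, net glass mass, yield, totals), exactly as shown in the question or the answer.
Each material's LOI contribution:
  anhydrous borax: 69.51 × 0 = 0 t
  aragonite sand: 50.02 × 0.4402 = 22.02 t
  litharge: 149.8 × 0.001000 = 0.1498 t
  potassium carbonate: 53.95 × 0.3140 = 16.94 t
  zinc oxide: 30.15 × 0.002000 = 0.06030 t
  calcium borate ore: 67.70 × 0.3316 = 22.45 t
Total LOI = 61.62 t
Glass = batch − LOI = 421.1 − 61.62 = 359.5 t

LOI loss = 61.62 t; glass = 359.5 t; yield = 85.37%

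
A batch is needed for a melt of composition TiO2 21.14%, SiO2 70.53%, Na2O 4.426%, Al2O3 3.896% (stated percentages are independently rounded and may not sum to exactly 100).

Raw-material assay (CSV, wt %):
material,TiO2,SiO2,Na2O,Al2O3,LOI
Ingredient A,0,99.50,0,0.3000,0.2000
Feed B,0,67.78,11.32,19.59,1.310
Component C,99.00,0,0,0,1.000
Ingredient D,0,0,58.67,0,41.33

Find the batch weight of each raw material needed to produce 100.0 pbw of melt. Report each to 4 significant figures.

Mid-chain values are displayed (rounded to four significant digits) as written; every computation maintains full precision through the solve; every reported number is rounded only once; all derived quantities (four oxide percentages, the yield, totals, LOI, glass mass) are computed starting from the weights per 100.0 pbw of glass in full precision as they appear in the question or the answer.
The oxide mass targets at 100.0 pbw melt:
  TiO2: 21.14% × 100.0 = 21.14 pbw
  SiO2: 70.53% × 100.0 = 70.53 pbw
  Na2O: 4.426% × 100.0 = 4.426 pbw
  Al2O3: 3.896% × 100.0 = 3.896 pbw
Mass-balance tally per oxide working from each reported weight, for the quoted basis mass (target by target, the sums agree up to rounding of the answer):
  TiO2: 21.35·0.9900 = 21.14 pbw (target 21.14 pbw)
  SiO2: 57.94·0.9950 + 19.00·0.6778 = 70.53 pbw (target 70.53 pbw)
  Na2O: 19.00·0.1132 + 3.878·0.5867 = 4.426 pbw (target 4.426 pbw)
  Al2O3: 57.94·0.003000 + 19.00·0.1959 = 3.896 pbw (target 3.896 pbw)
The glass-mass cross-check: the batch minus its LOI: 99.99 pbw (the targets, summed, come to 99.99 pbw; basis as stated: 100.0 pbw — differing by rounding only).
Batch total: Σ batch = 102.2 pbw; LOI removed, Σ of batch·LOI: 2.181 pbw; yield, glass over the total, = 97.87%.

Batch per 100.0 pbw melt:
  Ingredient A: 57.94 pbw
  Feed B: 19.00 pbw
  Component C: 21.35 pbw
  Ingredient D: 3.878 pbw
Total batch = 102.2 pbw; LOI loss = 2.181 pbw; yield = 97.87%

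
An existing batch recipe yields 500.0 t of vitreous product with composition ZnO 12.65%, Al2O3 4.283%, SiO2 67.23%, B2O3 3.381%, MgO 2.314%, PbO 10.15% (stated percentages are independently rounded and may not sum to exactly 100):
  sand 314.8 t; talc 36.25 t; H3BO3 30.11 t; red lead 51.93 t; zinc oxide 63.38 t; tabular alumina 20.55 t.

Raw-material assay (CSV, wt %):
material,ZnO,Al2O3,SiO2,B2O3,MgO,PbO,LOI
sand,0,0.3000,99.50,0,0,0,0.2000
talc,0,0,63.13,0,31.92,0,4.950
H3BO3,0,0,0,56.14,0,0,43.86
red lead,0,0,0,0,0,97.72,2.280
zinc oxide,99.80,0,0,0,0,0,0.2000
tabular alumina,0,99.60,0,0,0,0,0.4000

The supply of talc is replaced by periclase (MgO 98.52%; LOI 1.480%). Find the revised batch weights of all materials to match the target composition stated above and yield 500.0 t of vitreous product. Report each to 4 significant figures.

Revised batch per 500.0 t vitreous product:
  sand: 337.8 t
  periclase: 11.74 t
  H3BO3: 30.11 t
  red lead: 51.93 t
  zinc oxide: 63.38 t
  tabular alumina: 20.48 t
Total batch = 515.4 t; LOI loss = 15.45 t

Every computation runs at exact precision from start to finish. The intermediate values are shown rounded to 4 significant figures within the worked lines — every reported figure is rounded once only; the derived quantities, which include the yield, totals, LOI, six oxide percentages, net glass mass, are computed in exact precision, precisely as stated by question or answer, from the batch weights on 500.0 t of glass.
Oxide-by-oxide targets in 500.0 t vitreous product:
  ZnO: 12.65% × 500.0 = 63.25 t
  Al2O3: 4.283% × 500.0 = 21.42 t
  SiO2: 67.23% × 500.0 = 336.2 t
  B2O3: 3.381% × 500.0 = 16.90 t
  MgO: 2.314% × 500.0 = 11.57 t
  PbO: 10.15% × 500.0 = 50.75 t
Mass-balance tally per oxide given the weights on record, for the quoted basis mass (delivered sums recover each target once rounding is allowed for):
  ZnO: 63.38·0.9980 = 63.25 t (target 63.25 t)
  Al2O3: 337.8·0.003000 + 20.48·0.9960 = 21.41 t (target 21.42 t)
  SiO2: 337.8·0.9950 = 336.1 t (target 336.2 t)
  B2O3: 30.11·0.5614 = 16.90 t (target 16.90 t)
  MgO: 11.74·0.9852 = 11.57 t (target 11.57 t)
  PbO: 51.93·0.9772 = 50.75 t (target 50.75 t)
Consistency of the glass mass: Σ batch − LOI loss = 500.0 t (the targets, summed, come to 500.0 t; the stated basis being 500.0 t — deltas are rounding alone).
Whole-batch sum: Σ batch = 515.4 t; LOI loss = Σ batch·LOI = 15.45 t; yield = glass ÷ total batch = 97.00%.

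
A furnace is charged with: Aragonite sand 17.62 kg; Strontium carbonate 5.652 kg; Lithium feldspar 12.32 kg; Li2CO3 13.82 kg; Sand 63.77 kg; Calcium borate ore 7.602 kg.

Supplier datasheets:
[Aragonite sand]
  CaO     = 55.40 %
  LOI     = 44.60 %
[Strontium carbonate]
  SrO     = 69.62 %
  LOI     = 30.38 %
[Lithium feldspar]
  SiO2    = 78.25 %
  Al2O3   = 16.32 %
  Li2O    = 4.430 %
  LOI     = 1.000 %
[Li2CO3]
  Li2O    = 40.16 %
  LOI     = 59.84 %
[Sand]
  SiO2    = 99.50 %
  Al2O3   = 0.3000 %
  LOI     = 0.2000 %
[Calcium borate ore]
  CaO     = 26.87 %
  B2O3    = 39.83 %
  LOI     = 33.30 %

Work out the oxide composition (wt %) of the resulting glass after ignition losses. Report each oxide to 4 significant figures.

In-progress results are shown, rounded to four significant digits, in the working; all arithmetic runs at full float precision at each step; a single rounding produces every reported number; derived quantities are carried from the weighed amounts for 100.2 kg of glass at full float precision (net glass mass, LOI, the totals, the yield, the six compositions), as set out in the problem or answer text.
Mass of each oxide from the mix:
  SiO2: 12.32·0.7825 + 63.77·0.9950 = 73.09 kg
  CaO: 17.62·0.5540 + 7.602·0.2687 = 11.80 kg
  B2O3: 7.602·0.3983 = 3.028 kg
  Al2O3: 12.32·0.1632 + 63.77·0.003000 = 2.202 kg
  Li2O: 12.32·0.04430 + 13.82·0.4016 = 6.096 kg
  SrO: 5.652·0.6962 = 3.935 kg
LOI: 17.62·0.4460 + 5.652·0.3038 + 12.32·0.01000 + 13.82·0.5984 + 63.77·0.002000 + 7.602·0.3330 = 20.63 kg
Glass mass = batch − LOI = 120.8 − 20.63 = 100.2 kg (the oxide masses sum to this)
wt % = oxide mass / glass mass × 100

Glass mass = 100.2 kg (batch 120.8 − LOI 20.63).
Composition: SiO2 72.98%, CaO 11.79%, B2O3 3.023%, Al2O3 2.198%, Li2O 6.086%, SrO 3.929%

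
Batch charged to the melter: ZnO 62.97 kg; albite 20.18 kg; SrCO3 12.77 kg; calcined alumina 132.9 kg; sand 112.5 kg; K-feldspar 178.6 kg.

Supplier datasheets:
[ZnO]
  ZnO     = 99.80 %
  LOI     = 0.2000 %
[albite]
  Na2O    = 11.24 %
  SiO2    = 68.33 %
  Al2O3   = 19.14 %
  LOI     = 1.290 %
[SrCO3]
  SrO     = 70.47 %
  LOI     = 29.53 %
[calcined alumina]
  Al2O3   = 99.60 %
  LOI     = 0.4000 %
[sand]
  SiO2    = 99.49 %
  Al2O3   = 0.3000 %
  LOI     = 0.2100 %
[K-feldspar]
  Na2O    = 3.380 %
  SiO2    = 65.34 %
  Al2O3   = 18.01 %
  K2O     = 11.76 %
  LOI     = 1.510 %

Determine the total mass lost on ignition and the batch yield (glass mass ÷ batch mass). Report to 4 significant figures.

LOI loss = 7.622 kg; glass = 512.3 kg; yield = 98.53%

Each numeric step holds full precision through every step. Values along the way are displayed rounded off to 4 significant figures at each printed step — a single rounding yields every reported number — all derived quantities are carried at full float precision (the yield, net glass mass, the six compositions, the totals, LOI) starting from the weights per 512.3 kg of glass, exactly as printed in the problem or answer text.
Loss on ignition, line by line:
  ZnO: 62.97 × 0.002000 = 0.1259 kg
  albite: 20.18 × 0.01290 = 0.2603 kg
  SrCO3: 12.77 × 0.2953 = 3.771 kg
  calcined alumina: 132.9 × 0.004000 = 0.5316 kg
  sand: 112.5 × 0.002100 = 0.2362 kg
  K-feldspar: 178.6 × 0.01510 = 2.697 kg
Total LOI = 7.622 kg
Glass = batch − LOI = 519.9 − 7.622 = 512.3 kg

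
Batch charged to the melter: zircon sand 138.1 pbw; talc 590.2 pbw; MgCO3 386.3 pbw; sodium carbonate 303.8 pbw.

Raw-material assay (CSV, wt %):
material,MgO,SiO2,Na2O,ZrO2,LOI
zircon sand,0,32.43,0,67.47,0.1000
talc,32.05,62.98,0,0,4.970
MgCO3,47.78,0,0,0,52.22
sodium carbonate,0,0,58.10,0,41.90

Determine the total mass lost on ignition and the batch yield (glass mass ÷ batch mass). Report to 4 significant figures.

The intermediate values are shown rounded to four significant digits in the printout — the whole derivation runs at exact precision through the solve — each reported figure is rounded exactly once. The derived quantities, which include the four compositions, LOI, the yield, net glass mass, the totals, are rebuilt at full precision, as given in problem or answer, from the weighed amounts for 1060 pbw of glass.
Ignition loss by material:
  zircon sand: 138.1 × 0.001000 = 0.1381 pbw
  talc: 590.2 × 0.04970 = 29.33 pbw
  MgCO3: 386.3 × 0.5222 = 201.7 pbw
  sodium carbonate: 303.8 × 0.4190 = 127.3 pbw
Total LOI = 358.5 pbw
Glass = batch − LOI = 1418 − 358.5 = 1060 pbw

LOI loss = 358.5 pbw; glass = 1060 pbw; yield = 74.73%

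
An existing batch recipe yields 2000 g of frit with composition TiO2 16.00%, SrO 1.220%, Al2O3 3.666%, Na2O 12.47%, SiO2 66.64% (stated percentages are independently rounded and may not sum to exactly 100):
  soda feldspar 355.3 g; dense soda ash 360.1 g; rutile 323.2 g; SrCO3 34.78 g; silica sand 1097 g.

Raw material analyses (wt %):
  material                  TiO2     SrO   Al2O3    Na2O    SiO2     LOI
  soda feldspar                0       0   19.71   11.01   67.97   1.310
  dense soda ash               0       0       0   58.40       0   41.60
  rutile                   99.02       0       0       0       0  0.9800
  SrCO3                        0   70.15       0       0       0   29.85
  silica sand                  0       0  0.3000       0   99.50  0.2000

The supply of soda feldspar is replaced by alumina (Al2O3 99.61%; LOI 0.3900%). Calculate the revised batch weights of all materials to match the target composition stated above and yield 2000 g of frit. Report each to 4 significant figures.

The whole derivation carries full float precision from start to finish; mid-chain values are shown with 4-significant-digit rounding between the steps. Every reported number undergoes a single rounding; derived quantities (LOI, glass mass, yield, the totals, five oxide percentages) are recomputed at exact precision using the weight values for 2000 g of glass, precisely as stated by problem or answer.
Target oxide masses per 2000 g frit:
  TiO2: 16.00% × 2000 = 320.0 g
  SrO: 1.220% × 2000 = 24.40 g
  Al2O3: 3.666% × 2000 = 73.32 g
  Na2O: 12.47% × 2000 = 249.4 g
  SiO2: 66.64% × 2000 = 1333 g
Mass-balance tally per oxide working from each reported weight, per the basis as stated (oxide sums agree with the targets up to rounding of the answer):
  TiO2: 323.2·0.9902 = 320.0 g (target 320.0 g)
  SrO: 34.78·0.7015 = 24.40 g (target 24.40 g)
  Al2O3: 69.57·0.9961 + 1339·0.003000 = 73.32 g (target 73.32 g)
  Na2O: 427.1·0.5840 = 249.4 g (target 249.4 g)
  SiO2: 1339·0.9950 = 1332 g (target 1333 g)
Glass-mass bookkeeping: total batch − LOI = 1999 g (targets for the oxides total 2000 g; the stated basis being 2000 g — deltas are rounding alone).
Total batch = Σ batch = 2194 g; Σ batch·LOI gives LOI loss = 194.2 g; as yield: glass ÷ batch → 91.15%.

Revised batch per 2000 g frit:
  alumina: 69.57 g
  dense soda ash: 427.1 g
  rutile: 323.2 g
  SrCO3: 34.78 g
  silica sand: 1339 g
Total batch = 2194 g; LOI loss = 194.2 g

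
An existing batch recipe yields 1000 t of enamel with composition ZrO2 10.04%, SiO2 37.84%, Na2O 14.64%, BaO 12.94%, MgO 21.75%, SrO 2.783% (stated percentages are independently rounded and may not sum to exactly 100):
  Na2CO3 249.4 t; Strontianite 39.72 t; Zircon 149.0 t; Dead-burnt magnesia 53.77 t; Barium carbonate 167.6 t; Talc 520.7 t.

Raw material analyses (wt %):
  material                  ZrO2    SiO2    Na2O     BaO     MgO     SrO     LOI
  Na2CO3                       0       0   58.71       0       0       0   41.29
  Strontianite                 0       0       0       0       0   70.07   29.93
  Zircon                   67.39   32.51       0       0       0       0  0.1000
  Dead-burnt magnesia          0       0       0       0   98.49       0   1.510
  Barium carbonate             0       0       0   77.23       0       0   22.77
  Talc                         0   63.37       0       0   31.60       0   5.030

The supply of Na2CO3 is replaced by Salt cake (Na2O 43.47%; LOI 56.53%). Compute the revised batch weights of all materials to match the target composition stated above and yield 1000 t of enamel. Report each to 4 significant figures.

Revised batch per 1000 t enamel:
  Salt cake: 336.8 t
  Strontianite: 39.72 t
  Zircon: 149.0 t
  Dead-burnt magnesia: 53.77 t
  Barium carbonate: 167.6 t
  Talc: 520.7 t
Total batch = 1268 t; LOI loss = 267.6 t

The intermediate values are displayed, rounded to 4 significant digits, across the worked steps. Full float precision is carried end to end — every reported figure includes exactly one rounding. Derived quantities, which include yield, six oxide percentages, glass mass, ignition loss, totals, are re-derived in full float precision, as quoted within the problem or the answer, from the weighed amounts on 1000 t of glass.
Oxide-by-oxide targets in 1000 t enamel:
  ZrO2: 10.04% × 1000 = 100.4 t
  SiO2: 37.84% × 1000 = 378.4 t
  Na2O: 14.64% × 1000 = 146.4 t
  BaO: 12.94% × 1000 = 129.4 t
  MgO: 21.75% × 1000 = 217.5 t
  SrO: 2.783% × 1000 = 27.83 t
Oxide-by-oxide audit from the weights as reported, per the basis as stated (delivered sums recover each target once rounding is allowed for):
  ZrO2: 149.0·0.6739 = 100.4 t (target 100.4 t)
  SiO2: 149.0·0.3251 + 520.7·0.6337 = 378.4 t (target 378.4 t)
  Na2O: 336.8·0.4347 = 146.4 t (target 146.4 t)
  BaO: 167.6·0.7723 = 129.4 t (target 129.4 t)
  MgO: 53.77·0.9849 + 520.7·0.3160 = 217.5 t (target 217.5 t)
  SrO: 39.72·0.7007 = 27.83 t (target 27.83 t)
Auditing the glass mass value: total charge less LOI = 1000 t (per-oxide target masses sum to 999.9 t; versus the stated basis of 1000 t — rounding explains the deltas).
Batch grand total — Σ batch = 1268 t; loss to ignition Σ batch·LOI = 267.6 t; yield, glass over the total, = 78.89%.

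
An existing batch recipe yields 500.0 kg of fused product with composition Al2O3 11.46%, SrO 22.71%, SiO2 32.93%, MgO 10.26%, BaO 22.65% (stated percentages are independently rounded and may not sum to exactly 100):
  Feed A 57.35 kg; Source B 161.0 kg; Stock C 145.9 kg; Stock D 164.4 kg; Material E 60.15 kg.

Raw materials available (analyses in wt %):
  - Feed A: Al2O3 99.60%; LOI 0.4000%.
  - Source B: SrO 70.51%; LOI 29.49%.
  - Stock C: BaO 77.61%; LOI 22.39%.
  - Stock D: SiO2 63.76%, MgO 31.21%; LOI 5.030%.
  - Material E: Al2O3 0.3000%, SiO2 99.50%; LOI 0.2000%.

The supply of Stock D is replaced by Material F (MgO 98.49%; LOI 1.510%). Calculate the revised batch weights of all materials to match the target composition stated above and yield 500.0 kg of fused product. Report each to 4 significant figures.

Revised batch per 500.0 kg fused product:
  Feed A: 57.03 kg
  Source B: 161.0 kg
  Stock C: 145.9 kg
  Material F: 52.09 kg
  Material E: 165.5 kg
Total batch = 581.5 kg; LOI loss = 81.49 kg

Intermediates are printed, with 4-significant-digit rounding, as written; the whole derivation keeps full float precision throughout — exactly one rounding lands on each reported number; all derived quantities (five oxide percentages, yield, ignition loss, the totals, glass mass) are carried starting from the weights per 500.0 kg of glass at exact precision exactly as printed in question or answer.
Per-oxide target masses for 500.0 kg fused product:
  Al2O3: 11.46% × 500.0 = 57.30 kg
  SrO: 22.71% × 500.0 = 113.6 kg
  SiO2: 32.93% × 500.0 = 164.6 kg
  MgO: 10.26% × 500.0 = 51.30 kg
  BaO: 22.65% × 500.0 = 113.2 kg
Oxide-by-oxide audit with the batch weights as given, relative to the basis at hand (every target is met by its sum exact up to rounding of places):
  Al2O3: 57.03·0.9960 + 165.5·0.003000 = 57.30 kg (target 57.30 kg)
  SrO: 161.0·0.7051 = 113.5 kg (target 113.6 kg)
  SiO2: 165.5·0.9950 = 164.7 kg (target 164.6 kg)
  MgO: 52.09·0.9849 = 51.30 kg (target 51.30 kg)
  BaO: 145.9·0.7761 = 113.2 kg (target 113.2 kg)
Auditing the glass mass value: the batch minus its LOI: 500.0 kg (the targets, summed, come to 500.0 kg; the stated basis being 500.0 kg — deltas are rounding alone).
Summing the batch: Σ batch = 581.5 kg; the LOI term Σ batch·LOI equals 81.49 kg; the yield ratio, glass ÷ batch: 85.99%.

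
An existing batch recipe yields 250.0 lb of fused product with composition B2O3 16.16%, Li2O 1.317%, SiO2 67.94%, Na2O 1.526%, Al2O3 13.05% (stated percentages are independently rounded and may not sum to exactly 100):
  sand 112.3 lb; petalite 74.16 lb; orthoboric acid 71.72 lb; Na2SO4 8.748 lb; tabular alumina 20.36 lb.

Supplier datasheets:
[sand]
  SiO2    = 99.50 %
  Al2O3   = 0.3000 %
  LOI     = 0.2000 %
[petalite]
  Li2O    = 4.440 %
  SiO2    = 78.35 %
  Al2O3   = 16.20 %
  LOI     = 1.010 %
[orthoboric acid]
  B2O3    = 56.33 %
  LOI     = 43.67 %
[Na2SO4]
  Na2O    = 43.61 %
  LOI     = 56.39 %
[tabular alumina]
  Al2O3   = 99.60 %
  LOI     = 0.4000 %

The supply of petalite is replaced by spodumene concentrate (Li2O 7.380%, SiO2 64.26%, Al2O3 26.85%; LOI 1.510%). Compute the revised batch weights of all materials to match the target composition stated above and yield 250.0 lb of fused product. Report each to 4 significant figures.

Revised batch per 250.0 lb fused product:
  sand: 141.9 lb
  spodumene concentrate: 44.61 lb
  orthoboric acid: 71.72 lb
  Na2SO4: 8.748 lb
  tabular alumina: 20.30 lb
Total batch = 287.3 lb; LOI loss = 37.29 lb

All arithmetic carries full precision end to end; rounding to 4 significant figures governs every mid-chain value as shown; each reported number is rounded just once — derived quantities, including ignition loss, the five compositions, the yield, glass mass, totals, are re-derived from the batch weights at 250.0 lb of glass in full float precision as written in question or answer.
Per-oxide target masses for 250.0 lb fused product:
  B2O3: 16.16% × 250.0 = 40.40 lb
  Li2O: 1.317% × 250.0 = 3.292 lb
  SiO2: 67.94% × 250.0 = 169.8 lb
  Na2O: 1.526% × 250.0 = 3.815 lb
  Al2O3: 13.05% × 250.0 = 32.62 lb
Checking each oxide sum on the weights just shown, under the basis named above (delivered sums recover each target net of answer rounding effects):
  B2O3: 71.72·0.5633 = 40.40 lb (target 40.40 lb)
  Li2O: 44.61·0.07380 = 3.292 lb (target 3.292 lb)
  SiO2: 141.9·0.9950 + 44.61·0.6426 = 169.9 lb (target 169.8 lb)
  Na2O: 8.748·0.4361 = 3.815 lb (target 3.815 lb)
  Al2O3: 141.9·0.003000 + 44.61·0.2685 + 20.30·0.9960 = 32.62 lb (target 32.62 lb)
Glass mass check: net batch after ignition = 250.0 lb (targets for the oxides total 250.0 lb; against the stated basis, 250.0 lb — a pure rounding effect).
Batch grand total — Σ batch = 287.3 lb; ignition loss, Σ(batch × LOI) = 37.29 lb; yield, glass over the total, = 87.02%.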